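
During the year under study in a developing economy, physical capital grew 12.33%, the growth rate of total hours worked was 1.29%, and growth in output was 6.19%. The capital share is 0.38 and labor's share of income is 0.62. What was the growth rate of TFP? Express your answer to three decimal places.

TFP growth was 0.705%.

Labor's share = 1 − 0.38 = 0.62.
Physical capital: 0.38 × 12.33 = 4.6854 pp.
Total hours worked: 0.62 × 1.29 = 0.7998 pp.
TFP growth = 6.19 − 5.4852 = 0.7048%.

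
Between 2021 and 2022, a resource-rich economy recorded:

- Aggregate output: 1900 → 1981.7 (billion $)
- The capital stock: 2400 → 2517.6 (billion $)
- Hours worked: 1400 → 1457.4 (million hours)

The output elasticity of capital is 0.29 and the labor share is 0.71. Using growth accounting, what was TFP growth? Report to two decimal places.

-0.03%

Aggregate output growth = (1981.7 − 1900) / 1900 = 4.3%.
The capital stock growth = (2517.6 − 2400) / 2400 = 4.9%.
Hours worked growth = (1457.4 − 1400) / 1400 = 4.1%.
Labor's share = 1 − 0.29 = 0.71.
The capital stock: 0.29 × 4.9 = 1.421 pp.
Hours worked: 0.71 × 4.1 = 2.911 pp.
TFP growth = 4.3 − 4.332 = -0.032%.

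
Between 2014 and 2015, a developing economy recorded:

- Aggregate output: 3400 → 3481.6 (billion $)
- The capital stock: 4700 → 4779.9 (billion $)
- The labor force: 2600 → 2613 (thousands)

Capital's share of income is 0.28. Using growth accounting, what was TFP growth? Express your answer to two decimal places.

1.56%

Aggregate output growth = (3481.6 − 3400) / 3400 = 2.4%.
The capital stock growth = (4779.9 − 4700) / 4700 = 1.7%.
The labor force growth = (2613 − 2600) / 2600 = 0.5%.
Labor's share = 1 − 0.28 = 0.72.
The capital stock: 0.28 × 1.7 = 0.476 pp.
The labor force: 0.72 × 0.5 = 0.36 pp.
TFP growth = 2.4 − 0.836 = 1.564%.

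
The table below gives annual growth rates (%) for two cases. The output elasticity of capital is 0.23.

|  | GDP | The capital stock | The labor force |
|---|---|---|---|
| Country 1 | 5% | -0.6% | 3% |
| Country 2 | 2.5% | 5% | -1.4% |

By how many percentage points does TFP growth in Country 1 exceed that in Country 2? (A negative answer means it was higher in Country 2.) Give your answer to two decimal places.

0.40 percentage points

Labor's share = 1 − 0.23 = 0.77.
Country 1: TFP = 5 + 0.138 − 2.31 = 2.828%.
Country 2: TFP = 2.5 − 1.15 + 1.078 = 2.428%.
Difference = 2.828 − (2.428) = 0.4 pp.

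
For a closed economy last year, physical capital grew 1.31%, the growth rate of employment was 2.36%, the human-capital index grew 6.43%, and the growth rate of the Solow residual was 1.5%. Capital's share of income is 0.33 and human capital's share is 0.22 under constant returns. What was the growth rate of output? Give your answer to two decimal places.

4.41%

Labor's share = 1 − 0.33 − 0.22 = 0.45.
Physical capital: 0.33 × 1.31 = 0.4323 pp.
The human-capital index: 0.22 × 6.43 = 1.4146 pp.
Employment: 0.45 × 2.36 = 1.062 pp.
Output growth = 1.5 + 2.9089 = 4.4089%.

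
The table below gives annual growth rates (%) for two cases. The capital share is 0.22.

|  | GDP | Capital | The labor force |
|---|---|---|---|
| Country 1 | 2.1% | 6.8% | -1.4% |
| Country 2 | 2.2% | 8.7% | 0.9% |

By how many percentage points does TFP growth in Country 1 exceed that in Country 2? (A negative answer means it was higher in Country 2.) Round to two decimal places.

2.11 percentage points

Labor's share = 1 − 0.22 = 0.78.
Country 1: TFP = 2.1 − 1.496 + 1.092 = 1.696%.
Country 2: TFP = 2.2 − 1.914 − 0.702 = -0.416%.
Difference = 1.696 − (-0.416) = 2.112 pp.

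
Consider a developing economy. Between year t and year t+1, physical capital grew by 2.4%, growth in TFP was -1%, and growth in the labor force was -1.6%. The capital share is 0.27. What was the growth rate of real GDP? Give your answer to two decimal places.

Labor's share = 1 − 0.27 = 0.73.
Physical capital: 0.27 × 2.4 = 0.648 pp.
The labor force: 0.73 × (-1.6) = -1.168 pp.
Output growth = -1 + (-0.52) = -1.52%.

-1.52%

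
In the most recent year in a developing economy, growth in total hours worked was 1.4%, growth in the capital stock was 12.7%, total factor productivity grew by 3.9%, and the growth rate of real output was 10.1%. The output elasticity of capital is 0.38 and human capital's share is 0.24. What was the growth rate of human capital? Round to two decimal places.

Labor's share = 1 − 0.38 − 0.24 = 0.38.
gY = gA + 0.38×12.7 + 0.38×1.4 + 0.24×g.
0.24×g = 10.1 − 3.9 − 5.358 = 0.842.
g = 0.842 / 0.24 = 3.5083%.

Human capital grew 3.51%.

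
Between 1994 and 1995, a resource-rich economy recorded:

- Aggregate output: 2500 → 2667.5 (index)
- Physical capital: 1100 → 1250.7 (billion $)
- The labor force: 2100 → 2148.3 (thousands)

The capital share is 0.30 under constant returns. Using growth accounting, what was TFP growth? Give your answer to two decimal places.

Aggregate output growth = (2667.5 − 2500) / 2500 = 6.7%.
Physical capital growth = (1250.7 − 1100) / 1100 = 13.7%.
The labor force growth = (2148.3 − 2100) / 2100 = 2.3%.
Labor's share = 1 − 0.3 = 0.7.
Physical capital: 0.3 × 13.7 = 4.11 pp.
The labor force: 0.7 × 2.3 = 1.61 pp.
TFP growth = 6.7 − 5.72 = 0.98%.

0.98%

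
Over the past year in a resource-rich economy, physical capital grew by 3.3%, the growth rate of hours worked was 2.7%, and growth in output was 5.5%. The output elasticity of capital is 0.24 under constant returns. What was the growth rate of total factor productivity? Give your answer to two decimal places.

Labor's share = 1 − 0.24 = 0.76.
Physical capital: 0.24 × 3.3 = 0.792 pp.
Hours worked: 0.76 × 2.7 = 2.052 pp.
TFP growth = 5.5 − 2.844 = 2.656%.

Total factor productivity grew 2.66%.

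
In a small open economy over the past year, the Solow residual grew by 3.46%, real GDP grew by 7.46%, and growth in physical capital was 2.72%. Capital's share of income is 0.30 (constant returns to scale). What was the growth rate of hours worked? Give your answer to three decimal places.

Hours worked growth was 4.549%.

Labor's share = 1 − 0.3 = 0.7.
gY = gA + 0.3×2.72 + 0.7×g.
0.7×g = 7.46 − 3.46 − 0.816 = 3.184.
g = 3.184 / 0.7 = 4.54857%.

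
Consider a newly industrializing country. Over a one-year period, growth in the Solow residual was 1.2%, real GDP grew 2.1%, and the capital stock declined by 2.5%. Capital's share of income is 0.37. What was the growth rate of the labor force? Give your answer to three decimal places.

2.897%

Labor's share = 1 − 0.37 = 0.63.
gY = gA + 0.37×(-2.5) + 0.63×g.
0.63×g = 2.1 − 1.2 + 0.925 = 1.825.
g = 1.825 / 0.63 = 2.89683%.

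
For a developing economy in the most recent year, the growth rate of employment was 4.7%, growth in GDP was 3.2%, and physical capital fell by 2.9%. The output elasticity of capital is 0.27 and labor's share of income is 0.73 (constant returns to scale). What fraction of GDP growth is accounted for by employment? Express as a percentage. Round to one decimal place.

Labor's share = 1 − 0.27 = 0.73.
Employment contributed 0.73 × 4.7 = 3.431 pp.
Share of growth = 3.431 / 3.2 × 100 = 107.219%.

107.2%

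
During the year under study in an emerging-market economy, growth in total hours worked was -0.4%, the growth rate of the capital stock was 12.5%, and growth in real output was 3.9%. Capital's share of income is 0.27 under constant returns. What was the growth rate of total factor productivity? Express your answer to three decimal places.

Total factor productivity growth was 0.817%.

Labor's share = 1 − 0.27 = 0.73.
The capital stock: 0.27 × 12.5 = 3.375 pp.
Total hours worked: 0.73 × (-0.4) = -0.292 pp.
TFP growth = 3.9 − 3.083 = 0.817%.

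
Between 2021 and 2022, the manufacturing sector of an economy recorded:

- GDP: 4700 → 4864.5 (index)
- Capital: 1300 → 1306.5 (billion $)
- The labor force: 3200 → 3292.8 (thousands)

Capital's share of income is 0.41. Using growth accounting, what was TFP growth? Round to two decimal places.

GDP growth = (4864.5 − 4700) / 4700 = 3.5%.
Capital growth = (1306.5 − 1300) / 1300 = 0.5%.
The labor force growth = (3292.8 − 3200) / 3200 = 2.9%.
Labor's share = 1 − 0.41 = 0.59.
Capital: 0.41 × 0.5 = 0.205 pp.
The labor force: 0.59 × 2.9 = 1.711 pp.
TFP growth = 3.5 − 1.916 = 1.584%.

1.58%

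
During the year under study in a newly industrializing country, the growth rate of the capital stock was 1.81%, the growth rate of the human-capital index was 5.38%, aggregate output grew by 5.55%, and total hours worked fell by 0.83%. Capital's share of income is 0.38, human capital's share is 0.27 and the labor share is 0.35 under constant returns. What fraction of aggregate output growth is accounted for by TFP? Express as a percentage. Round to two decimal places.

TFP accounted for 66.67% of growth.

Labor's share = 1 − 0.38 − 0.27 = 0.35.
The capital stock: 0.38 × 1.81 = 0.6878 pp.
The human-capital index: 0.27 × 5.38 = 1.4526 pp.
Total hours worked: 0.35 × (-0.83) = -0.2905 pp.
TFP growth = 5.55 − 1.8499 = 3.7001%.
TFP share of growth = 3.7001 / 5.55 × 100 = 66.6685%.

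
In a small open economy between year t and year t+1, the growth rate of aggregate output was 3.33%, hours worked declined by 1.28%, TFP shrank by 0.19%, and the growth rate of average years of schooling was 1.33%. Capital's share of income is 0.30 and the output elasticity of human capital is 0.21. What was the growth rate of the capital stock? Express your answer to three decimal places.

12.893%

Labor's share = 1 − 0.3 − 0.21 = 0.49.
gY = gA + 0.21×1.33 + 0.49×(-1.28) + 0.3×g.
0.3×g = 3.33 + 0.19 + 0.3479 = 3.8679.
g = 3.8679 / 0.3 = 12.893%.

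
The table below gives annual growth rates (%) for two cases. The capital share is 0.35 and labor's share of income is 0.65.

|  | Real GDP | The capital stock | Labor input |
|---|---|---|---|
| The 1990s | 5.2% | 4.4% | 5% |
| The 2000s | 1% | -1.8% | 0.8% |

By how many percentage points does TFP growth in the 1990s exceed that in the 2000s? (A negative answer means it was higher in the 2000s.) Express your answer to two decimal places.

Labor's share = 1 − 0.35 = 0.65.
The 1990s: TFP = 5.2 − 1.54 − 3.25 = 0.41%.
The 2000s: TFP = 1 + 0.63 − 0.52 = 1.11%.
Difference = 0.41 − (1.11) = -0.7 pp.

-0.70 percentage points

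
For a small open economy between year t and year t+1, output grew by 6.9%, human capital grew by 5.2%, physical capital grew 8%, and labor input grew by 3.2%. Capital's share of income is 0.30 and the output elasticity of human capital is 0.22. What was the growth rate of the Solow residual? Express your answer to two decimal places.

Labor's share = 1 − 0.3 − 0.22 = 0.48.
Physical capital: 0.3 × 8 = 2.4 pp.
Human capital: 0.22 × 5.2 = 1.144 pp.
Labor input: 0.48 × 3.2 = 1.536 pp.
TFP growth = 6.9 − 5.08 = 1.82%.

The Solow residual grew 1.82%.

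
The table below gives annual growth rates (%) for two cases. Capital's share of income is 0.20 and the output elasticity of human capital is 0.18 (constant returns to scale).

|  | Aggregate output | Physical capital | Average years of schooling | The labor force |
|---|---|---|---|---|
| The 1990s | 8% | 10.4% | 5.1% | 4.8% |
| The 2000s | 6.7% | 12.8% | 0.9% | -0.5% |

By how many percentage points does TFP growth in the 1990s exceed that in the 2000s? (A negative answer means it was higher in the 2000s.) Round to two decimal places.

Labor's share = 1 − 0.2 − 0.18 = 0.62.
The 1990s: TFP = 8 − 2.08 − 0.918 − 2.976 = 2.026%.
The 2000s: TFP = 6.7 − 2.56 − 0.162 + 0.31 = 4.288%.
Difference = 2.026 − (4.288) = -2.262 pp.

-2.26 percentage points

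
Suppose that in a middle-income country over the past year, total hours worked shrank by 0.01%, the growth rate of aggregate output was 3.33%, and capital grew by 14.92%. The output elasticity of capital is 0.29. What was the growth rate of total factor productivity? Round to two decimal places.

-0.99%

Labor's share = 1 − 0.29 = 0.71.
Capital: 0.29 × 14.92 = 4.3268 pp.
Total hours worked: 0.71 × (-0.01) = -0.0071 pp.
TFP growth = 3.33 − 4.3197 = -0.9897%.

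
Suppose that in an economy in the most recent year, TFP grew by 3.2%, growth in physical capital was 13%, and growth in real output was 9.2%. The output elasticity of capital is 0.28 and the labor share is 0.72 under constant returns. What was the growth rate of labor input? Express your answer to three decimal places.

3.278%

Labor's share = 1 − 0.28 = 0.72.
gY = gA + 0.28×13 + 0.72×g.
0.72×g = 9.2 − 3.2 − 3.64 = 2.36.
g = 2.36 / 0.72 = 3.27778%.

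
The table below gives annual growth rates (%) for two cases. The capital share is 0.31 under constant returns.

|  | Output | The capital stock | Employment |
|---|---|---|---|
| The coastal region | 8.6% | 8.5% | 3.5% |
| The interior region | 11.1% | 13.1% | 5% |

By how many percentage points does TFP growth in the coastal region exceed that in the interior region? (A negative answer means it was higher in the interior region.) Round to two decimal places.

Labor's share = 1 − 0.31 = 0.69.
The coastal region: TFP = 8.6 − 2.635 − 2.415 = 3.55%.
The interior region: TFP = 11.1 − 4.061 − 3.45 = 3.589%.
Difference = 3.55 − (3.589) = -0.039 pp.

-0.04 percentage points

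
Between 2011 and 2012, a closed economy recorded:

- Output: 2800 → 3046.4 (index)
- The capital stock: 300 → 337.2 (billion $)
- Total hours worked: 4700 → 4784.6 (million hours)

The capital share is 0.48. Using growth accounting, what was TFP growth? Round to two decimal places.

1.91%

Output growth = (3046.4 − 2800) / 2800 = 8.8%.
The capital stock growth = (337.2 − 300) / 300 = 12.4%.
Total hours worked growth = (4784.6 − 4700) / 4700 = 1.8%.
Labor's share = 1 − 0.48 = 0.52.
The capital stock: 0.48 × 12.4 = 5.952 pp.
Total hours worked: 0.52 × 1.8 = 0.936 pp.
TFP growth = 8.8 − 6.888 = 1.912%.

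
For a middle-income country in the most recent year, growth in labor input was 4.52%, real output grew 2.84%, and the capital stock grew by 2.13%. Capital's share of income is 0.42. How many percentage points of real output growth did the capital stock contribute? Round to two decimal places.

Contribution = share × growth = 0.42 × 2.13 = 0.8946 pp.

0.89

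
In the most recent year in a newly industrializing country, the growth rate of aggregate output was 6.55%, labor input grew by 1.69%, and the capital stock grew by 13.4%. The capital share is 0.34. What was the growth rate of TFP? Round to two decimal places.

Labor's share = 1 − 0.34 = 0.66.
The capital stock: 0.34 × 13.4 = 4.556 pp.
Labor input: 0.66 × 1.69 = 1.1154 pp.
TFP growth = 6.55 − 5.6714 = 0.8786%.

0.88%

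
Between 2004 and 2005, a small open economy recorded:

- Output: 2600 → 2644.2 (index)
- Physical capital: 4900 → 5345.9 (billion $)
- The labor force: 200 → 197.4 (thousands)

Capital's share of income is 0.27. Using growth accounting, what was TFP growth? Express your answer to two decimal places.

Output growth = (2644.2 − 2600) / 2600 = 1.7%.
Physical capital growth = (5345.9 − 4900) / 4900 = 9.1%.
The labor force growth = (197.4 − 200) / 200 = -1.3%.
Labor's share = 1 − 0.27 = 0.73.
Physical capital: 0.27 × 9.1 = 2.457 pp.
The labor force: 0.73 × (-1.3) = -0.949 pp.
TFP growth = 1.7 − 1.508 = 0.192%.

TFP grew 0.19%.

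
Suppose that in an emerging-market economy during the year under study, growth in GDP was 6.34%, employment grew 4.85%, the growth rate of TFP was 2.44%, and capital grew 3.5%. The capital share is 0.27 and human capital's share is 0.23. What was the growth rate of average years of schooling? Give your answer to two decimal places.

Average years of schooling grew 2.30%.

Labor's share = 1 − 0.27 − 0.23 = 0.5.
gY = gA + 0.27×3.5 + 0.5×4.85 + 0.23×g.
0.23×g = 6.34 − 2.44 − 3.37 = 0.53.
g = 0.53 / 0.23 = 2.3043%.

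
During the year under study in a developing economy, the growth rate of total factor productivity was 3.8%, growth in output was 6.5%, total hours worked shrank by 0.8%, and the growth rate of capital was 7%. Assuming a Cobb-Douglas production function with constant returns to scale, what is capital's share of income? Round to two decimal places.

gY = gA + α·gK + (1−α)·gL, so gY − gA − gL = α(gK − gL).
6.5 − 3.8 + 0.8 = α × (7 − (-0.8)).
3.5 = 7.8 α, so α = 0.4487.

α = 0.45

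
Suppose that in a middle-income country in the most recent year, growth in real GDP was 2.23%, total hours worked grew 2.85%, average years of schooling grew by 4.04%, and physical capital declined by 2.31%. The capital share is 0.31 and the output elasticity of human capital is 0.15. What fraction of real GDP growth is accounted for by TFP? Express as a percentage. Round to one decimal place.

35.9%

Labor's share = 1 − 0.31 − 0.15 = 0.54.
Physical capital: 0.31 × (-2.31) = -0.7161 pp.
Average years of schooling: 0.15 × 4.04 = 0.606 pp.
Total hours worked: 0.54 × 2.85 = 1.539 pp.
TFP growth = 2.23 − 1.4289 = 0.8011%.
TFP share of growth = 0.8011 / 2.23 × 100 = 35.924%.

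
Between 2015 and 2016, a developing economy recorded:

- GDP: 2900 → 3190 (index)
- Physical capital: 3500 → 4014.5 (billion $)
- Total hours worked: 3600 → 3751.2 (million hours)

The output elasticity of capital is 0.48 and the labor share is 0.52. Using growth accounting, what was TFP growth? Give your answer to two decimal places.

GDP growth = (3190 − 2900) / 2900 = 10%.
Physical capital growth = (4014.5 − 3500) / 3500 = 14.7%.
Total hours worked growth = (3751.2 − 3600) / 3600 = 4.2%.
Labor's share = 1 − 0.48 = 0.52.
Physical capital: 0.48 × 14.7 = 7.056 pp.
Total hours worked: 0.52 × 4.2 = 2.184 pp.
TFP growth = 10 − 9.24 = 0.76%.

TFP growth was 0.76%.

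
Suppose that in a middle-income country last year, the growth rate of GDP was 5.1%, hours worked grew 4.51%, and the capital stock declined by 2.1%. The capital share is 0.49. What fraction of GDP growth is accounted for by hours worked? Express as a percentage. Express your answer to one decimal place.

Labor's share = 1 − 0.49 = 0.51.
Hours worked contributed 0.51 × 4.51 = 2.3001 pp.
Share of growth = 2.3001 / 5.1 × 100 = 45.1%.

45.1%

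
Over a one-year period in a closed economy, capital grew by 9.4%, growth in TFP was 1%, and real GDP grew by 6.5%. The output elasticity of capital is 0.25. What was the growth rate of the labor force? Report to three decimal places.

Labor's share = 1 − 0.25 = 0.75.
gY = gA + 0.25×9.4 + 0.75×g.
0.75×g = 6.5 − 1 − 2.35 = 3.15.
g = 3.15 / 0.75 = 4.2%.

4.200%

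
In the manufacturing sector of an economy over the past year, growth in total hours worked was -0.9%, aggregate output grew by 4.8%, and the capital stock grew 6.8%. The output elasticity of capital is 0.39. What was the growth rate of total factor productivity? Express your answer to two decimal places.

2.70%

Labor's share = 1 − 0.39 = 0.61.
The capital stock: 0.39 × 6.8 = 2.652 pp.
Total hours worked: 0.61 × (-0.9) = -0.549 pp.
TFP growth = 4.8 − 2.103 = 2.697%.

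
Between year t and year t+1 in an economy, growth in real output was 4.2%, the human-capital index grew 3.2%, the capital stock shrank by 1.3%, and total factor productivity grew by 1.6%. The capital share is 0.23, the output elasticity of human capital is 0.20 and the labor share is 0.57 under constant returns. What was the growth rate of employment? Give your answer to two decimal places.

Employment growth was 3.96%.

Labor's share = 1 − 0.23 − 0.2 = 0.57.
gY = gA + 0.23×(-1.3) + 0.2×3.2 + 0.57×g.
0.57×g = 4.2 − 1.6 − 0.341 = 2.259.
g = 2.259 / 0.57 = 3.9632%.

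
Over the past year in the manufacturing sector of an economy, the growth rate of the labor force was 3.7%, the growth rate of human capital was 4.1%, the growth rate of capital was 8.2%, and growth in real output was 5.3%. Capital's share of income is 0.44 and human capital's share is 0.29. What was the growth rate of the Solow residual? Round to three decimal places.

Labor's share = 1 − 0.44 − 0.29 = 0.27.
Capital: 0.44 × 8.2 = 3.608 pp.
Human capital: 0.29 × 4.1 = 1.189 pp.
The labor force: 0.27 × 3.7 = 0.999 pp.
TFP growth = 5.3 − 5.796 = -0.496%.

-0.496%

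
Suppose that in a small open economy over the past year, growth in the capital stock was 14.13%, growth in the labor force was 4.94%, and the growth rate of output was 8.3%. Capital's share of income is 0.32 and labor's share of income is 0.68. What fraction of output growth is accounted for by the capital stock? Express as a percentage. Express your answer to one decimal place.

54.5%

The capital stock contributed 0.32 × 14.13 = 4.5216 pp.
Share of growth = 4.5216 / 8.3 × 100 = 54.477%.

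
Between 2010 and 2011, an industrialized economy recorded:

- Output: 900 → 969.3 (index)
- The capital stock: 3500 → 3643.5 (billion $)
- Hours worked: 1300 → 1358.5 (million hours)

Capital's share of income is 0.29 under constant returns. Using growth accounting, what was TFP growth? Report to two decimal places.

3.32%

Output growth = (969.3 − 900) / 900 = 7.7%.
The capital stock growth = (3643.5 − 3500) / 3500 = 4.1%.
Hours worked growth = (1358.5 − 1300) / 1300 = 4.5%.
Labor's share = 1 − 0.29 = 0.71.
The capital stock: 0.29 × 4.1 = 1.189 pp.
Hours worked: 0.71 × 4.5 = 3.195 pp.
TFP growth = 7.7 − 4.384 = 3.316%.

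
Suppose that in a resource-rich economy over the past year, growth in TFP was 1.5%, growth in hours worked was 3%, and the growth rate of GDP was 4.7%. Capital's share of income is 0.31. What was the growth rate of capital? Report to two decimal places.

Capital growth was 3.65%.

Labor's share = 1 − 0.31 = 0.69.
gY = gA + 0.69×3 + 0.31×g.
0.31×g = 4.7 − 1.5 − 2.07 = 1.13.
g = 1.13 / 0.31 = 3.6452%.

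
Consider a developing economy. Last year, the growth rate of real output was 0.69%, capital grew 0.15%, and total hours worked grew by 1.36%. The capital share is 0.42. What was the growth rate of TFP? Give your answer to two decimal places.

Labor's share = 1 − 0.42 = 0.58.
Capital: 0.42 × 0.15 = 0.063 pp.
Total hours worked: 0.58 × 1.36 = 0.7888 pp.
TFP growth = 0.69 − 0.8518 = -0.1618%.

-0.16%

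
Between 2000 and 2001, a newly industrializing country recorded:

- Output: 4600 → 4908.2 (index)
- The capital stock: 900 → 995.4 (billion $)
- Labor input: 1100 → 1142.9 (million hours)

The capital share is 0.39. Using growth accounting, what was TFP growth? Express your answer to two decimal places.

TFP grew 0.19%.

Output growth = (4908.2 − 4600) / 4600 = 6.7%.
The capital stock growth = (995.4 − 900) / 900 = 10.6%.
Labor input growth = (1142.9 − 1100) / 1100 = 3.9%.
Labor's share = 1 − 0.39 = 0.61.
The capital stock: 0.39 × 10.6 = 4.134 pp.
Labor input: 0.61 × 3.9 = 2.379 pp.
TFP growth = 6.7 − 6.513 = 0.187%.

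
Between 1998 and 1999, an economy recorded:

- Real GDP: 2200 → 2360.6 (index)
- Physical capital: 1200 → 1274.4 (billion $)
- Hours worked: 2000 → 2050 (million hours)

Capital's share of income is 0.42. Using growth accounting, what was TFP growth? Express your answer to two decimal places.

Real GDP growth = (2360.6 − 2200) / 2200 = 7.3%.
Physical capital growth = (1274.4 − 1200) / 1200 = 6.2%.
Hours worked growth = (2050 − 2000) / 2000 = 2.5%.
Labor's share = 1 − 0.42 = 0.58.
Physical capital: 0.42 × 6.2 = 2.604 pp.
Hours worked: 0.58 × 2.5 = 1.45 pp.
TFP growth = 7.3 − 4.054 = 3.246%.

TFP growth was 3.25%.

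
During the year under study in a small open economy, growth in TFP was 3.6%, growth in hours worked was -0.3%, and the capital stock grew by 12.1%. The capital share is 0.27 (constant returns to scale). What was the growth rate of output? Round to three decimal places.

Labor's share = 1 − 0.27 = 0.73.
The capital stock: 0.27 × 12.1 = 3.267 pp.
Hours worked: 0.73 × (-0.3) = -0.219 pp.
Output growth = 3.6 + 3.048 = 6.648%.

Output grew 6.648%.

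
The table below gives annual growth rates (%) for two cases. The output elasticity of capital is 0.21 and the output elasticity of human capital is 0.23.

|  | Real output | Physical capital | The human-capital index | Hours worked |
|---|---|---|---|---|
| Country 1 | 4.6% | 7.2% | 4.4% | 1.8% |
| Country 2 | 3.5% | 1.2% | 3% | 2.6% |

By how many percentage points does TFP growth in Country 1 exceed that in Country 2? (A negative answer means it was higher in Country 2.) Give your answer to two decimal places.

-0.03 percentage points

Labor's share = 1 − 0.21 − 0.23 = 0.56.
Country 1: TFP = 4.6 − 1.512 − 1.012 − 1.008 = 1.068%.
Country 2: TFP = 3.5 − 0.252 − 0.69 − 1.456 = 1.102%.
Difference = 1.068 − (1.102) = -0.034 pp.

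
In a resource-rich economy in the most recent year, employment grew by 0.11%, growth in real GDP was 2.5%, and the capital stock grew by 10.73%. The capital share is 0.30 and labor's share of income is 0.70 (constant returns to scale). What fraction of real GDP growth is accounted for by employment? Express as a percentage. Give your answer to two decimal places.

Labor's share = 1 − 0.3 = 0.7.
Employment contributed 0.7 × 0.11 = 0.077 pp.
Share of growth = 0.077 / 2.5 × 100 = 3.08%.

Employment accounted for 3.08% of growth.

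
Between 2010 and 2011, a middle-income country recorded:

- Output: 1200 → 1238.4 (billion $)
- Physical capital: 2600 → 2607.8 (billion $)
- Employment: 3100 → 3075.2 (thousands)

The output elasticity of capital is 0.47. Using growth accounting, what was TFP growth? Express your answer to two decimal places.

Output growth = (1238.4 − 1200) / 1200 = 3.2%.
Physical capital growth = (2607.8 − 2600) / 2600 = 0.3%.
Employment growth = (3075.2 − 3100) / 3100 = -0.8%.
Labor's share = 1 − 0.47 = 0.53.
Physical capital: 0.47 × 0.3 = 0.141 pp.
Employment: 0.53 × (-0.8) = -0.424 pp.
TFP growth = 3.2 + 0.283 = 3.483%.

3.48%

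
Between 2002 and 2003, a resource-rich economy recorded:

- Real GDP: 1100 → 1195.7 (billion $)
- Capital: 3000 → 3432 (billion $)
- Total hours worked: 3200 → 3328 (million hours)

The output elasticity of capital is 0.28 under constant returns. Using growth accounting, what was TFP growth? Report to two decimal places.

Real GDP growth = (1195.7 − 1100) / 1100 = 8.7%.
Capital growth = (3432 − 3000) / 3000 = 14.4%.
Total hours worked growth = (3328 − 3200) / 3200 = 4%.
Labor's share = 1 − 0.28 = 0.72.
Capital: 0.28 × 14.4 = 4.032 pp.
Total hours worked: 0.72 × 4 = 2.88 pp.
TFP growth = 8.7 − 6.912 = 1.788%.

1.79%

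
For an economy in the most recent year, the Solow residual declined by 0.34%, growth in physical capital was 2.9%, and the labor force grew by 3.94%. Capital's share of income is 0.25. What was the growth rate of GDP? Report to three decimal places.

3.340%

Labor's share = 1 − 0.25 = 0.75.
Physical capital: 0.25 × 2.9 = 0.725 pp.
The labor force: 0.75 × 3.94 = 2.955 pp.
Output growth = -0.34 + 3.68 = 3.34%.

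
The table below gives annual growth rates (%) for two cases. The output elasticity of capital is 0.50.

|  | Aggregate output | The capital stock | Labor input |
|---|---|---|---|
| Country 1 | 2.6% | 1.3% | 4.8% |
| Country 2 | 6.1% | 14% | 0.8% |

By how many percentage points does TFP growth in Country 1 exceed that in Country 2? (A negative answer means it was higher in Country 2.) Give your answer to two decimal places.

Labor's share = 1 − 0.5 = 0.5.
Country 1: TFP = 2.6 − 0.65 − 2.4 = -0.45%.
Country 2: TFP = 6.1 − 7 − 0.4 = -1.3%.
Difference = -0.45 − (-1.3) = 0.85 pp.

0.85 percentage points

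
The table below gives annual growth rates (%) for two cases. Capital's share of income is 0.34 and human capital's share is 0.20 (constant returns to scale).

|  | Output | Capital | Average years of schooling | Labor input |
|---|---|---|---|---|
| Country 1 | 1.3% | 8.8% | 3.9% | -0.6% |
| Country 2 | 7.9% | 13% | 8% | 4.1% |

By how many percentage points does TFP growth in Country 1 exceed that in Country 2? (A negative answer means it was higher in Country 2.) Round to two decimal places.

-2.19 percentage points

Labor's share = 1 − 0.34 − 0.2 = 0.46.
Country 1: TFP = 1.3 − 2.992 − 0.78 + 0.276 = -2.196%.
Country 2: TFP = 7.9 − 4.42 − 1.6 − 1.886 = -0.006%.
Difference = -2.196 − (-0.006) = -2.19 pp.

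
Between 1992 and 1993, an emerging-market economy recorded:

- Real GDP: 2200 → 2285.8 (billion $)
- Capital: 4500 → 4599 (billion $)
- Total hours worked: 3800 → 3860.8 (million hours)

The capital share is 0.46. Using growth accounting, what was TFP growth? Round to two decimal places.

Real GDP growth = (2285.8 − 2200) / 2200 = 3.9%.
Capital growth = (4599 − 4500) / 4500 = 2.2%.
Total hours worked growth = (3860.8 − 3800) / 3800 = 1.6%.
Labor's share = 1 − 0.46 = 0.54.
Capital: 0.46 × 2.2 = 1.012 pp.
Total hours worked: 0.54 × 1.6 = 0.864 pp.
TFP growth = 3.9 − 1.876 = 2.024%.

TFP growth was 2.02%.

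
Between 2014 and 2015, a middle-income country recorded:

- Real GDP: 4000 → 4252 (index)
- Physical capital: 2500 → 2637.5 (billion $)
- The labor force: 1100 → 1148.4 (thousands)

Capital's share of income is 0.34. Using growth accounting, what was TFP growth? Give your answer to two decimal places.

Real GDP growth = (4252 − 4000) / 4000 = 6.3%.
Physical capital growth = (2637.5 − 2500) / 2500 = 5.5%.
The labor force growth = (1148.4 − 1100) / 1100 = 4.4%.
Labor's share = 1 − 0.34 = 0.66.
Physical capital: 0.34 × 5.5 = 1.87 pp.
The labor force: 0.66 × 4.4 = 2.904 pp.
TFP growth = 6.3 − 4.774 = 1.526%.

1.53%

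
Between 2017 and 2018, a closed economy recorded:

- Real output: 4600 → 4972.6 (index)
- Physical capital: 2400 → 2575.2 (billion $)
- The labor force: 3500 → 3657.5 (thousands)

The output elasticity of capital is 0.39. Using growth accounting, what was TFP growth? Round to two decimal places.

2.51%

Real output growth = (4972.6 − 4600) / 4600 = 8.1%.
Physical capital growth = (2575.2 − 2400) / 2400 = 7.3%.
The labor force growth = (3657.5 − 3500) / 3500 = 4.5%.
Labor's share = 1 − 0.39 = 0.61.
Physical capital: 0.39 × 7.3 = 2.847 pp.
The labor force: 0.61 × 4.5 = 2.745 pp.
TFP growth = 8.1 − 5.592 = 2.508%.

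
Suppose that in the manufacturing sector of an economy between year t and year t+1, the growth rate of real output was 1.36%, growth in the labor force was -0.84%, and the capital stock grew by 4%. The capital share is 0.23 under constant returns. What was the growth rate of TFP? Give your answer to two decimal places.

Labor's share = 1 − 0.23 = 0.77.
The capital stock: 0.23 × 4 = 0.92 pp.
The labor force: 0.77 × (-0.84) = -0.6468 pp.
TFP growth = 1.36 − 0.2732 = 1.0868%.

1.09%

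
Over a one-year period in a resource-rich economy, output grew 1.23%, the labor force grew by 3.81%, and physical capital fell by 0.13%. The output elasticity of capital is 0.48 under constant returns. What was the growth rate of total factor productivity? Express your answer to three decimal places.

Labor's share = 1 − 0.48 = 0.52.
Physical capital: 0.48 × (-0.13) = -0.0624 pp.
The labor force: 0.52 × 3.81 = 1.9812 pp.
TFP growth = 1.23 − 1.9188 = -0.6888%.

-0.689%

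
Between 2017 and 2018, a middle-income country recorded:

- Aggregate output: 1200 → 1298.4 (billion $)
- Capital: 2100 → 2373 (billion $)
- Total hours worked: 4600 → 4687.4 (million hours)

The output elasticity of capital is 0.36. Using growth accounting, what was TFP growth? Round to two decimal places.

Aggregate output growth = (1298.4 − 1200) / 1200 = 8.2%.
Capital growth = (2373 − 2100) / 2100 = 13%.
Total hours worked growth = (4687.4 − 4600) / 4600 = 1.9%.
Labor's share = 1 − 0.36 = 0.64.
Capital: 0.36 × 13 = 4.68 pp.
Total hours worked: 0.64 × 1.9 = 1.216 pp.
TFP growth = 8.2 − 5.896 = 2.304%.

2.30%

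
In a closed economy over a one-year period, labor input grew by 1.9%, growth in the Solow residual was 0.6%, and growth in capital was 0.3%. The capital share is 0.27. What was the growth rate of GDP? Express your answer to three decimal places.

Labor's share = 1 − 0.27 = 0.73.
Capital: 0.27 × 0.3 = 0.081 pp.
Labor input: 0.73 × 1.9 = 1.387 pp.
Output growth = 0.6 + 1.468 = 2.068%.

2.068%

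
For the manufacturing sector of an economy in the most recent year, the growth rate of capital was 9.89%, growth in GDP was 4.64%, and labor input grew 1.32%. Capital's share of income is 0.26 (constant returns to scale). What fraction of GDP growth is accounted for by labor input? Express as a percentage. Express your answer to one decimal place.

21.1%

Labor's share = 1 − 0.26 = 0.74.
Labor input contributed 0.74 × 1.32 = 0.9768 pp.
Share of growth = 0.9768 / 4.64 × 100 = 21.052%.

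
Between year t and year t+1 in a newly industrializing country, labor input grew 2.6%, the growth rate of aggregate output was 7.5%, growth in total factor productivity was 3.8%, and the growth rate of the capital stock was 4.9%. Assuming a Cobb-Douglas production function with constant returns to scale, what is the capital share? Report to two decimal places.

α = 0.48

gY = gA + α·gK + (1−α)·gL, so gY − gA − gL = α(gK − gL).
7.5 − 3.8 − 2.6 = α × (4.9 − 2.6).
1.1 = 2.3 α, so α = 0.4783.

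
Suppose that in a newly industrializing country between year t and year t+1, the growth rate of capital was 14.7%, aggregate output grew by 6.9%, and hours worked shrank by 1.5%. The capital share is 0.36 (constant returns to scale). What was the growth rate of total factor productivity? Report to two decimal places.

2.57%

Labor's share = 1 − 0.36 = 0.64.
Capital: 0.36 × 14.7 = 5.292 pp.
Hours worked: 0.64 × (-1.5) = -0.96 pp.
TFP growth = 6.9 − 4.332 = 2.568%.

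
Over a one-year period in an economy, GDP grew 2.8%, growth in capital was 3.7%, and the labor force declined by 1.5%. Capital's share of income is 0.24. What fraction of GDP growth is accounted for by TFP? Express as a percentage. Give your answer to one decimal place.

TFP accounted for 109.0% of growth.

Labor's share = 1 − 0.24 = 0.76.
Capital: 0.24 × 3.7 = 0.888 pp.
The labor force: 0.76 × (-1.5) = -1.14 pp.
TFP growth = 2.8 + 0.252 = 3.052%.
TFP share of growth = 3.052 / 2.8 × 100 = 109%.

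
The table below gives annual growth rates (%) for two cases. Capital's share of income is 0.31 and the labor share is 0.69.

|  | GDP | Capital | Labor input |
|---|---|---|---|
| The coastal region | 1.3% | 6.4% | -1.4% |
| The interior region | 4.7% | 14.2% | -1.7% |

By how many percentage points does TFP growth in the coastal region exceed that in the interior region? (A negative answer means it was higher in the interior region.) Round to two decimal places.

-1.19 percentage points

Labor's share = 1 − 0.31 = 0.69.
The coastal region: TFP = 1.3 − 1.984 + 0.966 = 0.282%.
The interior region: TFP = 4.7 − 4.402 + 1.173 = 1.471%.
Difference = 0.282 − (1.471) = -1.189 pp.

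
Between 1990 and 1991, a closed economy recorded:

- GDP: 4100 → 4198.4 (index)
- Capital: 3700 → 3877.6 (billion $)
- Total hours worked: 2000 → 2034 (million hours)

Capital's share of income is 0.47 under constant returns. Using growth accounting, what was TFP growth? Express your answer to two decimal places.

GDP growth = (4198.4 − 4100) / 4100 = 2.4%.
Capital growth = (3877.6 − 3700) / 3700 = 4.8%.
Total hours worked growth = (2034 − 2000) / 2000 = 1.7%.
Labor's share = 1 − 0.47 = 0.53.
Capital: 0.47 × 4.8 = 2.256 pp.
Total hours worked: 0.53 × 1.7 = 0.901 pp.
TFP growth = 2.4 − 3.157 = -0.757%.

-0.76%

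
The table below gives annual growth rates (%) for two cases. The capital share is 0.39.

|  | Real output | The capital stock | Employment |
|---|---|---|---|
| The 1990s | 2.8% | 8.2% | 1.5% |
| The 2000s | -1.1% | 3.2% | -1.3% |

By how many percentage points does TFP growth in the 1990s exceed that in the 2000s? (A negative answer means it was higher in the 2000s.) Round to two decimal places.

Labor's share = 1 − 0.39 = 0.61.
The 1990s: TFP = 2.8 − 3.198 − 0.915 = -1.313%.
The 2000s: TFP = -1.1 − 1.248 + 0.793 = -1.555%.
Difference = -1.313 − (-1.555) = 0.242 pp.

0.24 percentage points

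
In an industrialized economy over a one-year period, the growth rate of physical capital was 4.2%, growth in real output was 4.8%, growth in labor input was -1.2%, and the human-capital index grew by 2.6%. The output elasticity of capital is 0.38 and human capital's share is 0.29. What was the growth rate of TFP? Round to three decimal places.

2.846%

Labor's share = 1 − 0.38 − 0.29 = 0.33.
Physical capital: 0.38 × 4.2 = 1.596 pp.
The human-capital index: 0.29 × 2.6 = 0.754 pp.
Labor input: 0.33 × (-1.2) = -0.396 pp.
TFP growth = 4.8 − 1.954 = 2.846%.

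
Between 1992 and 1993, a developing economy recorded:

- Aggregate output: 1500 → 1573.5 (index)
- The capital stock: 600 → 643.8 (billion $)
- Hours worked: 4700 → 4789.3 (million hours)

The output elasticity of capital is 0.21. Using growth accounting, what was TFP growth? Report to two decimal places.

Aggregate output growth = (1573.5 − 1500) / 1500 = 4.9%.
The capital stock growth = (643.8 − 600) / 600 = 7.3%.
Hours worked growth = (4789.3 − 4700) / 4700 = 1.9%.
Labor's share = 1 − 0.21 = 0.79.
The capital stock: 0.21 × 7.3 = 1.533 pp.
Hours worked: 0.79 × 1.9 = 1.501 pp.
TFP growth = 4.9 − 3.034 = 1.866%.

1.87%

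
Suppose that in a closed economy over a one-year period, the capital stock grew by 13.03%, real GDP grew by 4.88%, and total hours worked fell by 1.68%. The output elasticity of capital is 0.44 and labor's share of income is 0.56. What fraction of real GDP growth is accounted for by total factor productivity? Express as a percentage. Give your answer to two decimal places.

Labor's share = 1 − 0.44 = 0.56.
The capital stock: 0.44 × 13.03 = 5.7332 pp.
Total hours worked: 0.56 × (-1.68) = -0.9408 pp.
TFP growth = 4.88 − 4.7924 = 0.0876%.
TFP share of growth = 0.0876 / 4.88 × 100 = 1.7951%.

Total factor productivity accounted for 1.80% of growth.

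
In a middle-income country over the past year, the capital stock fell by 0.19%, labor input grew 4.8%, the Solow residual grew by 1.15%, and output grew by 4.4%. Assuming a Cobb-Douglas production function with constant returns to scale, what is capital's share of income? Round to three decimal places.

gY = gA + α·gK + (1−α)·gL, so gY − gA − gL = α(gK − gL).
4.4 − 1.15 − 4.8 = α × (-0.19 − 4.8).
-1.55 = -4.99 α, so α = 0.31062.

Capital's share of income is 0.311.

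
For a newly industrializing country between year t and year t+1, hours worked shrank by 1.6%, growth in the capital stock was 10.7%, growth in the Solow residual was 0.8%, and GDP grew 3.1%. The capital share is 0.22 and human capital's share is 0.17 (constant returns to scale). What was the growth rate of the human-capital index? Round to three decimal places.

The human-capital index grew 5.424%.

Labor's share = 1 − 0.22 − 0.17 = 0.61.
gY = gA + 0.22×10.7 + 0.61×(-1.6) + 0.17×g.
0.17×g = 3.1 − 0.8 − 1.378 = 0.922.
g = 0.922 / 0.17 = 5.42353%.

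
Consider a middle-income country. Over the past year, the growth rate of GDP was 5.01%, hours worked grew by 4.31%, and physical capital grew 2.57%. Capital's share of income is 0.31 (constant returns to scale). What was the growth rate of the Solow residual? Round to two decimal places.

Labor's share = 1 − 0.31 = 0.69.
Physical capital: 0.31 × 2.57 = 0.7967 pp.
Hours worked: 0.69 × 4.31 = 2.9739 pp.
TFP growth = 5.01 − 3.7706 = 1.2394%.

1.24%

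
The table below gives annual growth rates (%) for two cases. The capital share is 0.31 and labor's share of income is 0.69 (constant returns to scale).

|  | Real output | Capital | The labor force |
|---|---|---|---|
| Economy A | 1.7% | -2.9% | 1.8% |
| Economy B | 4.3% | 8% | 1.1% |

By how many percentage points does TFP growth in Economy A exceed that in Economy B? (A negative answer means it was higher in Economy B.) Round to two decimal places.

0.30 percentage points

Labor's share = 1 − 0.31 = 0.69.
Economy A: TFP = 1.7 + 0.899 − 1.242 = 1.357%.
Economy B: TFP = 4.3 − 2.48 − 0.759 = 1.061%.
Difference = 1.357 − (1.061) = 0.296 pp.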